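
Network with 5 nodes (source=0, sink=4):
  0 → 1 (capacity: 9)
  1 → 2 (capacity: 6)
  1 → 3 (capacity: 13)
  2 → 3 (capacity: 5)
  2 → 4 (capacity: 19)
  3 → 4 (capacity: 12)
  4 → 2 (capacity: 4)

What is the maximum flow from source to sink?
Maximum flow = 9

Max flow: 9

Flow assignment:
  0 → 1: 9/9
  1 → 2: 6/6
  1 → 3: 3/13
  2 → 4: 6/19
  3 → 4: 3/12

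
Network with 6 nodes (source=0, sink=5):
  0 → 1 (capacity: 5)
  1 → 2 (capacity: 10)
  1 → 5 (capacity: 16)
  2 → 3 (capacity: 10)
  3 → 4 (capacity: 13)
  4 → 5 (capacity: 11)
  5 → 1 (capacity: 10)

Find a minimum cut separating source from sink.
Min cut value = 5, edges: (0,1)

Min cut value: 5
Partition: S = [0], T = [1, 2, 3, 4, 5]
Cut edges: (0,1)

By max-flow min-cut theorem, max flow = min cut = 5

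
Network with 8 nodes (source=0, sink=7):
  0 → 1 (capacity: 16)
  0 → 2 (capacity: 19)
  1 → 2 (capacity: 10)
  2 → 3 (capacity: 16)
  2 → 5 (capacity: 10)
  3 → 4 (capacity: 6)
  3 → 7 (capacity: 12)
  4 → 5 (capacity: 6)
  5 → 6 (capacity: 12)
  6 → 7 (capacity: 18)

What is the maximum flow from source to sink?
Maximum flow = 24

Max flow: 24

Flow assignment:
  0 → 1: 10/16
  0 → 2: 14/19
  1 → 2: 10/10
  2 → 3: 16/16
  2 → 5: 8/10
  3 → 4: 4/6
  3 → 7: 12/12
  4 → 5: 4/6
  5 → 6: 12/12
  6 → 7: 12/18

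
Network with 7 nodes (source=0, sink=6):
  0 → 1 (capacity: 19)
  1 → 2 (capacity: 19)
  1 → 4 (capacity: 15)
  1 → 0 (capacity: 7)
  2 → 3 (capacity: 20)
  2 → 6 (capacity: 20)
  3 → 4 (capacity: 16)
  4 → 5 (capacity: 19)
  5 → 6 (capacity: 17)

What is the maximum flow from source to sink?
Maximum flow = 19

Max flow: 19

Flow assignment:
  0 → 1: 19/19
  1 → 2: 19/19
  2 → 6: 19/20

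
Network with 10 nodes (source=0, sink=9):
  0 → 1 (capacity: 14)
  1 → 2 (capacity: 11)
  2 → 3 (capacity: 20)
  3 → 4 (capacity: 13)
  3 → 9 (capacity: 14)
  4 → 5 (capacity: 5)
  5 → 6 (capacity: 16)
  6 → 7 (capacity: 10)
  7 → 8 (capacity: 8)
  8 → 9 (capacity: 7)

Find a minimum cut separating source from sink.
Min cut value = 11, edges: (1,2)

Min cut value: 11
Partition: S = [0, 1], T = [2, 3, 4, 5, 6, 7, 8, 9]
Cut edges: (1,2)

By max-flow min-cut theorem, max flow = min cut = 11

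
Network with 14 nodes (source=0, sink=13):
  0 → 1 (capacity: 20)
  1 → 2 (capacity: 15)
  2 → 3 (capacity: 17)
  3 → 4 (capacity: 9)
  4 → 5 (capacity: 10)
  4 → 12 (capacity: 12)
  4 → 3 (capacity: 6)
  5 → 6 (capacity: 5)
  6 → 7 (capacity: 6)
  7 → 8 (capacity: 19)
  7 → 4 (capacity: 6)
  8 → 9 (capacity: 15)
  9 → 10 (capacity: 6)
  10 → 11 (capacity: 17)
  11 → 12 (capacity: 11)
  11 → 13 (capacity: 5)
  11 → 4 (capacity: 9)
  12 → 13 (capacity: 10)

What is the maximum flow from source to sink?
Maximum flow = 9

Max flow: 9

Flow assignment:
  0 → 1: 9/20
  1 → 2: 9/15
  2 → 3: 9/17
  3 → 4: 9/9
  4 → 12: 9/12
  12 → 13: 9/10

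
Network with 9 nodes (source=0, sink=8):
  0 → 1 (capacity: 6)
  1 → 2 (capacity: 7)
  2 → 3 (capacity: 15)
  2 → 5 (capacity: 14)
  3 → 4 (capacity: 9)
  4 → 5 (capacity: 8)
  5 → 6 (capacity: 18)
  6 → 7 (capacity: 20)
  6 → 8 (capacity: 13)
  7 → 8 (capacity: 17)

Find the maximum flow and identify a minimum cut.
Max flow = 6, Min cut edges: (0,1)

Maximum flow: 6
Minimum cut: (0,1)
Partition: S = [0], T = [1, 2, 3, 4, 5, 6, 7, 8]

Max-flow min-cut theorem verified: both equal 6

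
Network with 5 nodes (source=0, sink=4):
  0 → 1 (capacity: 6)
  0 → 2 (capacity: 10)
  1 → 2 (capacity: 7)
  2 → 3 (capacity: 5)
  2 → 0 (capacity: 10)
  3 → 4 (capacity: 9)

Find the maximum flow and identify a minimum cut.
Max flow = 5, Min cut edges: (2,3)

Maximum flow: 5
Minimum cut: (2,3)
Partition: S = [0, 1, 2], T = [3, 4]

Max-flow min-cut theorem verified: both equal 5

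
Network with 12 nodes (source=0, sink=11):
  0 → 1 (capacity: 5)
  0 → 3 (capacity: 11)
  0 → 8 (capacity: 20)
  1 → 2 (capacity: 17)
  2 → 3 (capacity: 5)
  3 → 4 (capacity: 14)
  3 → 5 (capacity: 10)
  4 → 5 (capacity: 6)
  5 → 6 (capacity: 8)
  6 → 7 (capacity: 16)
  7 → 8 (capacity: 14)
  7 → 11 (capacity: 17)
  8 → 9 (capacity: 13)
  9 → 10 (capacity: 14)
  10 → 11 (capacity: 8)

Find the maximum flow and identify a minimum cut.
Max flow = 16, Min cut edges: (5,6), (10,11)

Maximum flow: 16
Minimum cut: (5,6), (10,11)
Partition: S = [0, 1, 2, 3, 4, 5, 8, 9, 10], T = [6, 7, 11]

Max-flow min-cut theorem verified: both equal 16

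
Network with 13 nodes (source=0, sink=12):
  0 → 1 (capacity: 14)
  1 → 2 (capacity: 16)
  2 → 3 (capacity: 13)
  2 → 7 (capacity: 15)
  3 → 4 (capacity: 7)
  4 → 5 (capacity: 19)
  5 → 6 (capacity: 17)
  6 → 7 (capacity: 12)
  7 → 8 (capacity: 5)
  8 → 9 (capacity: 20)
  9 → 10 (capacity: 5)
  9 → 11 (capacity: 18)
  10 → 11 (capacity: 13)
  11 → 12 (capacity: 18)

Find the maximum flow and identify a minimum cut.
Max flow = 5, Min cut edges: (7,8)

Maximum flow: 5
Minimum cut: (7,8)
Partition: S = [0, 1, 2, 3, 4, 5, 6, 7], T = [8, 9, 10, 11, 12]

Max-flow min-cut theorem verified: both equal 5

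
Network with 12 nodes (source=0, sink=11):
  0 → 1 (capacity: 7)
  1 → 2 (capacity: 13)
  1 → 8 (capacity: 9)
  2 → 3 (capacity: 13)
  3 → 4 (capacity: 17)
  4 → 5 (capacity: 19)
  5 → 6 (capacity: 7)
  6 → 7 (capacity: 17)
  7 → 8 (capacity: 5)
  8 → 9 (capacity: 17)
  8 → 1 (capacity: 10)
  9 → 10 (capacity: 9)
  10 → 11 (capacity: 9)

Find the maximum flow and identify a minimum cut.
Max flow = 7, Min cut edges: (0,1)

Maximum flow: 7
Minimum cut: (0,1)
Partition: S = [0], T = [1, 2, 3, 4, 5, 6, 7, 8, 9, 10, 11]

Max-flow min-cut theorem verified: both equal 7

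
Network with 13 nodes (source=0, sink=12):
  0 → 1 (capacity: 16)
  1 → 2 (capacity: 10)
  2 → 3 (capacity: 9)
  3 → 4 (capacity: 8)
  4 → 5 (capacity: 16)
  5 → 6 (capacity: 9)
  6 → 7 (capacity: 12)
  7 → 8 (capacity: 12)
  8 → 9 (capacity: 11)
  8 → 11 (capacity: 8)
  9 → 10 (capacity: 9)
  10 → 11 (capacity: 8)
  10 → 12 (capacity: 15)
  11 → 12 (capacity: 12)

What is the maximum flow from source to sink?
Maximum flow = 8

Max flow: 8

Flow assignment:
  0 → 1: 8/16
  1 → 2: 8/10
  2 → 3: 8/9
  3 → 4: 8/8
  4 → 5: 8/16
  5 → 6: 8/9
  6 → 7: 8/12
  7 → 8: 8/12
  8 → 11: 8/8
  11 → 12: 8/12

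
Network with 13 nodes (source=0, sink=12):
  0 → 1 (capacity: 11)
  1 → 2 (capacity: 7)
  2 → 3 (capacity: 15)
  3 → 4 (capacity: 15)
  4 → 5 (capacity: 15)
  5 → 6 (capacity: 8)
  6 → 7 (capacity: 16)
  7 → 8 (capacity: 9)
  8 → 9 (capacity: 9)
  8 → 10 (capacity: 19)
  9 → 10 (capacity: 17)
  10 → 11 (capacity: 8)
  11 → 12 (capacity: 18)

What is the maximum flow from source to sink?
Maximum flow = 7

Max flow: 7

Flow assignment:
  0 → 1: 7/11
  1 → 2: 7/7
  2 → 3: 7/15
  3 → 4: 7/15
  4 → 5: 7/15
  5 → 6: 7/8
  6 → 7: 7/16
  7 → 8: 7/9
  8 → 10: 7/19
  10 → 11: 7/8
  11 → 12: 7/18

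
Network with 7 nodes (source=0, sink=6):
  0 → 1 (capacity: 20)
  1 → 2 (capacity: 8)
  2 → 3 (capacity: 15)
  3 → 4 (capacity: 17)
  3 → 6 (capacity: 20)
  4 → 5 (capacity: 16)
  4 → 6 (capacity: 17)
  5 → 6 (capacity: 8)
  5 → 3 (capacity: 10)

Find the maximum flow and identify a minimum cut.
Max flow = 8, Min cut edges: (1,2)

Maximum flow: 8
Minimum cut: (1,2)
Partition: S = [0, 1], T = [2, 3, 4, 5, 6]

Max-flow min-cut theorem verified: both equal 8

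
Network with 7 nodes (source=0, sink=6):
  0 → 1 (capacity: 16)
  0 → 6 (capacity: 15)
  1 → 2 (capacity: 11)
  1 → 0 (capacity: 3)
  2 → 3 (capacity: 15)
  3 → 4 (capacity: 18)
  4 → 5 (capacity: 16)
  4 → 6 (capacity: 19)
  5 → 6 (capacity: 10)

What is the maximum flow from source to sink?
Maximum flow = 26

Max flow: 26

Flow assignment:
  0 → 1: 11/16
  0 → 6: 15/15
  1 → 2: 11/11
  2 → 3: 11/15
  3 → 4: 11/18
  4 → 6: 11/19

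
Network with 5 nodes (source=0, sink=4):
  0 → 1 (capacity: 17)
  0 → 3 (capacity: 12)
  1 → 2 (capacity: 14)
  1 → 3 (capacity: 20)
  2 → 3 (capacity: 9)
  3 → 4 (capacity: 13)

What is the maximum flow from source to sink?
Maximum flow = 13

Max flow: 13

Flow assignment:
  0 → 1: 1/17
  0 → 3: 12/12
  1 → 3: 1/20
  3 → 4: 13/13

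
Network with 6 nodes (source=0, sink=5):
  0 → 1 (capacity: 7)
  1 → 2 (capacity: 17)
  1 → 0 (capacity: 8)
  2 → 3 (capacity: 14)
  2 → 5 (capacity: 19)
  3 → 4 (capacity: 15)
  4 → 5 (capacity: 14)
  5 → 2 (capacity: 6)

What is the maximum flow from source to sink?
Maximum flow = 7

Max flow: 7

Flow assignment:
  0 → 1: 7/7
  1 → 2: 7/17
  2 → 5: 7/19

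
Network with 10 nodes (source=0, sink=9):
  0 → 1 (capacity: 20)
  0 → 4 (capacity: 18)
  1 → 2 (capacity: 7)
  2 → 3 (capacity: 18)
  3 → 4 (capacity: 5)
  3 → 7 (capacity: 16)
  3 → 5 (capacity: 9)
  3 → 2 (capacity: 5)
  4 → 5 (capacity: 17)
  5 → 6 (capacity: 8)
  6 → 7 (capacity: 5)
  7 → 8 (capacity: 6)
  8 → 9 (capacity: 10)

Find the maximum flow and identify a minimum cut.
Max flow = 6, Min cut edges: (7,8)

Maximum flow: 6
Minimum cut: (7,8)
Partition: S = [0, 1, 2, 3, 4, 5, 6, 7], T = [8, 9]

Max-flow min-cut theorem verified: both equal 6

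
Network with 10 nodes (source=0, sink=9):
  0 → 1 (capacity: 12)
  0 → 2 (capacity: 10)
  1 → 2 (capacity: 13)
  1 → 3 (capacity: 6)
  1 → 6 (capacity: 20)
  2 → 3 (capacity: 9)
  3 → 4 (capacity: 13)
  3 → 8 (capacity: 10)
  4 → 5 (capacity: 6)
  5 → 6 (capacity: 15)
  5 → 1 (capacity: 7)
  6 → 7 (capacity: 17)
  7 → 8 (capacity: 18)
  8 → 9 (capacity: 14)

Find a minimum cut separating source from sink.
Min cut value = 14, edges: (8,9)

Min cut value: 14
Partition: S = [0, 1, 2, 3, 4, 5, 6, 7, 8], T = [9]
Cut edges: (8,9)

By max-flow min-cut theorem, max flow = min cut = 14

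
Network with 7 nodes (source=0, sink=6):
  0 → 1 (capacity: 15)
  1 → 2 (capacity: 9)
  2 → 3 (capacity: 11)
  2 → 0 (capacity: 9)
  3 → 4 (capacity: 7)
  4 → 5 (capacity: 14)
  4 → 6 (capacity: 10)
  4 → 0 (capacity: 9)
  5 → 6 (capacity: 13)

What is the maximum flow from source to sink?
Maximum flow = 7

Max flow: 7

Flow assignment:
  0 → 1: 9/15
  1 → 2: 9/9
  2 → 3: 7/11
  2 → 0: 2/9
  3 → 4: 7/7
  4 → 6: 7/10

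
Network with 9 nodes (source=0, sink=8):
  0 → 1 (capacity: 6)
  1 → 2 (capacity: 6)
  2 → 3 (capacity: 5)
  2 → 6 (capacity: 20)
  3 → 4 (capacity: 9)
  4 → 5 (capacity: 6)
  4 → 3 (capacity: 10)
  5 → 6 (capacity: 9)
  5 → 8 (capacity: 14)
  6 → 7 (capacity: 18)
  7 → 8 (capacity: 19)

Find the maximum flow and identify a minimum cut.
Max flow = 6, Min cut edges: (1,2)

Maximum flow: 6
Minimum cut: (1,2)
Partition: S = [0, 1], T = [2, 3, 4, 5, 6, 7, 8]

Max-flow min-cut theorem verified: both equal 6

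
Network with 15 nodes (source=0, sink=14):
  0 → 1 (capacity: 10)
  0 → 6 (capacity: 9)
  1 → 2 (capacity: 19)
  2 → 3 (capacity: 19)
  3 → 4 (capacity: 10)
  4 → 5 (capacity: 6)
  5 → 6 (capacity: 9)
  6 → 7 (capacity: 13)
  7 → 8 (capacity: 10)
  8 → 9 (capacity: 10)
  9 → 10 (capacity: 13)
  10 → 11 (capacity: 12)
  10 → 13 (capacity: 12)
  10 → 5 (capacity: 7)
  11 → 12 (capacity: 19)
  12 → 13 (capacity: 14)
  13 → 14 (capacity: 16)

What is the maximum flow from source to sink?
Maximum flow = 10

Max flow: 10

Flow assignment:
  0 → 1: 6/10
  0 → 6: 4/9
  1 → 2: 6/19
  2 → 3: 6/19
  3 → 4: 6/10
  4 → 5: 6/6
  5 → 6: 6/9
  6 → 7: 10/13
  7 → 8: 10/10
  8 → 9: 10/10
  9 → 10: 10/13
  10 → 13: 10/12
  13 → 14: 10/16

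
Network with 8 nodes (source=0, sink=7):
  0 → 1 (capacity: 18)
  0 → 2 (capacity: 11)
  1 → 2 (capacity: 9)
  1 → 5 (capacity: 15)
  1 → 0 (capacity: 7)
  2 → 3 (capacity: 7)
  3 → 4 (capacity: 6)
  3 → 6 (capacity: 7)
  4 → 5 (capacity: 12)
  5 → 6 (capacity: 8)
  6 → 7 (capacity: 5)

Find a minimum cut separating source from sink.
Min cut value = 5, edges: (6,7)

Min cut value: 5
Partition: S = [0, 1, 2, 3, 4, 5, 6], T = [7]
Cut edges: (6,7)

By max-flow min-cut theorem, max flow = min cut = 5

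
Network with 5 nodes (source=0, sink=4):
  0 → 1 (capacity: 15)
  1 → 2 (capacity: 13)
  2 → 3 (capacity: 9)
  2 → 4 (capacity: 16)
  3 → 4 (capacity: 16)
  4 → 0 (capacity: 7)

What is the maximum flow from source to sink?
Maximum flow = 13

Max flow: 13

Flow assignment:
  0 → 1: 13/15
  1 → 2: 13/13
  2 → 4: 13/16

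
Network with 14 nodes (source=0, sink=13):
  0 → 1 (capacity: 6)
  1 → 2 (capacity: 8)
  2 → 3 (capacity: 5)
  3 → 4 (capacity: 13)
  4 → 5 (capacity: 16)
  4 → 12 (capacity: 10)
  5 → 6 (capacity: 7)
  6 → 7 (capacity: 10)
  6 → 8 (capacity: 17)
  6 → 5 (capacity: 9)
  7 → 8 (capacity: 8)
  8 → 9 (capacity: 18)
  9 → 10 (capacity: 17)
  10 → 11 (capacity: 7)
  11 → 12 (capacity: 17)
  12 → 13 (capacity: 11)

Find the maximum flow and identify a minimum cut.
Max flow = 5, Min cut edges: (2,3)

Maximum flow: 5
Minimum cut: (2,3)
Partition: S = [0, 1, 2], T = [3, 4, 5, 6, 7, 8, 9, 10, 11, 12, 13]

Max-flow min-cut theorem verified: both equal 5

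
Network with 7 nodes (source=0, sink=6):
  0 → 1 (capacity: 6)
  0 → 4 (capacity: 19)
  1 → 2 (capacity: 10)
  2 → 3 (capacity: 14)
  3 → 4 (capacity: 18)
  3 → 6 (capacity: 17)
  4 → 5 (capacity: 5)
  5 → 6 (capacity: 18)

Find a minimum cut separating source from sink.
Min cut value = 11, edges: (0,1), (4,5)

Min cut value: 11
Partition: S = [0, 4], T = [1, 2, 3, 5, 6]
Cut edges: (0,1), (4,5)

By max-flow min-cut theorem, max flow = min cut = 11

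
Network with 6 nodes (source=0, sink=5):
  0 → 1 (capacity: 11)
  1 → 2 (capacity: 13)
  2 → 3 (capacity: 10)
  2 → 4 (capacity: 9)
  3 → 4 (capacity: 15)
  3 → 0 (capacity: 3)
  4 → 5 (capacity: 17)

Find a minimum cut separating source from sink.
Min cut value = 11, edges: (0,1)

Min cut value: 11
Partition: S = [0], T = [1, 2, 3, 4, 5]
Cut edges: (0,1)

By max-flow min-cut theorem, max flow = min cut = 11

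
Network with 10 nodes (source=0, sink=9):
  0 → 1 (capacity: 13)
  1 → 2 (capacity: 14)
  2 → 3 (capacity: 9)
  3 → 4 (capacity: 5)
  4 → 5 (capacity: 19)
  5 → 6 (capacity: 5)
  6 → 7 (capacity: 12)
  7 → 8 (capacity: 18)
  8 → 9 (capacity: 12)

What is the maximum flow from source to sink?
Maximum flow = 5

Max flow: 5

Flow assignment:
  0 → 1: 5/13
  1 → 2: 5/14
  2 → 3: 5/9
  3 → 4: 5/5
  4 → 5: 5/19
  5 → 6: 5/5
  6 → 7: 5/12
  7 → 8: 5/18
  8 → 9: 5/12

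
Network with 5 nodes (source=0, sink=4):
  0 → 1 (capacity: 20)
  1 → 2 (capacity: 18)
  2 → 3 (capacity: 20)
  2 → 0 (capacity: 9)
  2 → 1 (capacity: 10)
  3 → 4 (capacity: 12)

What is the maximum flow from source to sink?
Maximum flow = 12

Max flow: 12

Flow assignment:
  0 → 1: 18/20
  1 → 2: 18/18
  2 → 3: 12/20
  2 → 0: 6/9
  3 → 4: 12/12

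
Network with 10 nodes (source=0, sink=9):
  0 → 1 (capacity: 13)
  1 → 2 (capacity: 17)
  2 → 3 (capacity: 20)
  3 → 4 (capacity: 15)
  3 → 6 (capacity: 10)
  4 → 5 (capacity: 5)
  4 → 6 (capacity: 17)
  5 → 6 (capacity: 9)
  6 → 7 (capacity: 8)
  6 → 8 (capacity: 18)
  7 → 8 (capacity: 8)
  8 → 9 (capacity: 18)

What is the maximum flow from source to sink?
Maximum flow = 13

Max flow: 13

Flow assignment:
  0 → 1: 13/13
  1 → 2: 13/17
  2 → 3: 13/20
  3 → 4: 3/15
  3 → 6: 10/10
  4 → 6: 3/17
  6 → 8: 13/18
  8 → 9: 13/18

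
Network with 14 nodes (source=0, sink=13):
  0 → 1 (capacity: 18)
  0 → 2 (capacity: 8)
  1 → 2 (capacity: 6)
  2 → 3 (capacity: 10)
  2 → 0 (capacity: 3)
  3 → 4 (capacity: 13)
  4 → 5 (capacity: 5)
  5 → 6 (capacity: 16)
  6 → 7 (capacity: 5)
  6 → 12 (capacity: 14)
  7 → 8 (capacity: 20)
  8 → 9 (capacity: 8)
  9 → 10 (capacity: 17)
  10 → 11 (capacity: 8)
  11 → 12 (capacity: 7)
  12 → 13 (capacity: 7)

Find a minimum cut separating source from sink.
Min cut value = 5, edges: (4,5)

Min cut value: 5
Partition: S = [0, 1, 2, 3, 4], T = [5, 6, 7, 8, 9, 10, 11, 12, 13]
Cut edges: (4,5)

By max-flow min-cut theorem, max flow = min cut = 5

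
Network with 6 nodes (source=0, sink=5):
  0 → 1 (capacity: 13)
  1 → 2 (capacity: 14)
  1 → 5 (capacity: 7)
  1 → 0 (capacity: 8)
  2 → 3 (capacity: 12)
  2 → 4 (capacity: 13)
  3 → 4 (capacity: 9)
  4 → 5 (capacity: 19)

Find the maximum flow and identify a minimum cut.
Max flow = 13, Min cut edges: (0,1)

Maximum flow: 13
Minimum cut: (0,1)
Partition: S = [0], T = [1, 2, 3, 4, 5]

Max-flow min-cut theorem verified: both equal 13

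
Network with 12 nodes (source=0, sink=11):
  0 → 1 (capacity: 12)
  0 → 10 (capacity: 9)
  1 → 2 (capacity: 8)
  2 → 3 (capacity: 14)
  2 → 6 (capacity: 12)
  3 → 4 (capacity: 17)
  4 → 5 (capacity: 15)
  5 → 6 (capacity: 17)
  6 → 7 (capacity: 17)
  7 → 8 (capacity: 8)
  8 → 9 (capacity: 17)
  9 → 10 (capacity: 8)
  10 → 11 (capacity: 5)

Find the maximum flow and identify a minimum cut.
Max flow = 5, Min cut edges: (10,11)

Maximum flow: 5
Minimum cut: (10,11)
Partition: S = [0, 1, 2, 3, 4, 5, 6, 7, 8, 9, 10], T = [11]

Max-flow min-cut theorem verified: both equal 5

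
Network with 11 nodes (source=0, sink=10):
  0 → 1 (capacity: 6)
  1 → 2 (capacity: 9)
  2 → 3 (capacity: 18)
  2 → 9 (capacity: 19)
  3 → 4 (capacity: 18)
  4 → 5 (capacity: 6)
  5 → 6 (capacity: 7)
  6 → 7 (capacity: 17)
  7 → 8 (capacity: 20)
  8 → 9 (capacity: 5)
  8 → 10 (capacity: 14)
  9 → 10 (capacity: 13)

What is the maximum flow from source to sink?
Maximum flow = 6

Max flow: 6

Flow assignment:
  0 → 1: 6/6
  1 → 2: 6/9
  2 → 9: 6/19
  9 → 10: 6/13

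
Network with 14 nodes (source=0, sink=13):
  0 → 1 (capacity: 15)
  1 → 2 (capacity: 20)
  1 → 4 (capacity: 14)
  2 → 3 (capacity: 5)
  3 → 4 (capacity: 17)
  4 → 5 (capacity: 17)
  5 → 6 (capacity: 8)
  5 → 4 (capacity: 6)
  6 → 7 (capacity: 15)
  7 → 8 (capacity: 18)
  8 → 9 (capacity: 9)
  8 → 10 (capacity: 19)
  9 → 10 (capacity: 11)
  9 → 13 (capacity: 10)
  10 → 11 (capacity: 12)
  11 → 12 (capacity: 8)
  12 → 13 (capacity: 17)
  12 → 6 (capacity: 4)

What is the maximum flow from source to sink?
Maximum flow = 8

Max flow: 8

Flow assignment:
  0 → 1: 8/15
  1 → 2: 1/20
  1 → 4: 7/14
  2 → 3: 1/5
  3 → 4: 1/17
  4 → 5: 8/17
  5 → 6: 8/8
  6 → 7: 8/15
  7 → 8: 8/18
  8 → 9: 8/9
  9 → 13: 8/10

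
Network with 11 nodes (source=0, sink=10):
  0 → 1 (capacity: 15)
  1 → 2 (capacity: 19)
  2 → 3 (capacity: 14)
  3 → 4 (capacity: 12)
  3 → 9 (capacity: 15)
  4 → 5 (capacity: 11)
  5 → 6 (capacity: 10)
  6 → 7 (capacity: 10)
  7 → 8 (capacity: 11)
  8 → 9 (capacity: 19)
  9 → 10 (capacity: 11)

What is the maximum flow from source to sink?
Maximum flow = 11

Max flow: 11

Flow assignment:
  0 → 1: 11/15
  1 → 2: 11/19
  2 → 3: 11/14
  3 → 9: 11/15
  9 → 10: 11/11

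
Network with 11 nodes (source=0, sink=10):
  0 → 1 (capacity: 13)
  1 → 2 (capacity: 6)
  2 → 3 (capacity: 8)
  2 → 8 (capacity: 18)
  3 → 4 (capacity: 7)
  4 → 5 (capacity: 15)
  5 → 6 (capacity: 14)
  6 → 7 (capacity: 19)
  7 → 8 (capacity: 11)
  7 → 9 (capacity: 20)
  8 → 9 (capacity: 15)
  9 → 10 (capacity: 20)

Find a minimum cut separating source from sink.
Min cut value = 6, edges: (1,2)

Min cut value: 6
Partition: S = [0, 1], T = [2, 3, 4, 5, 6, 7, 8, 9, 10]
Cut edges: (1,2)

By max-flow min-cut theorem, max flow = min cut = 6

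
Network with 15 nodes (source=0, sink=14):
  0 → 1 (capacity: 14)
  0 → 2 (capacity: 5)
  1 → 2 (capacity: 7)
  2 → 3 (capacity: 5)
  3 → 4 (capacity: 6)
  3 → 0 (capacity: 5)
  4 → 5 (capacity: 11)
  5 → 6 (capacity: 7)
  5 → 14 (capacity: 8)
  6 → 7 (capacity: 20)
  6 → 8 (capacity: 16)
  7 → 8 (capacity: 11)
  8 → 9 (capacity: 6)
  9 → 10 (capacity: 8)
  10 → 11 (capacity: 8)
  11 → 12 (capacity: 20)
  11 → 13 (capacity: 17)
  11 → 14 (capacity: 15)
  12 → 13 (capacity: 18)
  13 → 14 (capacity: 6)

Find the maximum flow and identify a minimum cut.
Max flow = 5, Min cut edges: (2,3)

Maximum flow: 5
Minimum cut: (2,3)
Partition: S = [0, 1, 2], T = [3, 4, 5, 6, 7, 8, 9, 10, 11, 12, 13, 14]

Max-flow min-cut theorem verified: both equal 5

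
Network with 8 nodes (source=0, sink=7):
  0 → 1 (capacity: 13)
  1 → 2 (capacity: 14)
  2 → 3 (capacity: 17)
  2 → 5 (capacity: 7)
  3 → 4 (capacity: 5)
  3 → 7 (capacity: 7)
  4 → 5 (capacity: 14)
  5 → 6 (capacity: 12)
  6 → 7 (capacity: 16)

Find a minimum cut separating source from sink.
Min cut value = 13, edges: (0,1)

Min cut value: 13
Partition: S = [0], T = [1, 2, 3, 4, 5, 6, 7]
Cut edges: (0,1)

By max-flow min-cut theorem, max flow = min cut = 13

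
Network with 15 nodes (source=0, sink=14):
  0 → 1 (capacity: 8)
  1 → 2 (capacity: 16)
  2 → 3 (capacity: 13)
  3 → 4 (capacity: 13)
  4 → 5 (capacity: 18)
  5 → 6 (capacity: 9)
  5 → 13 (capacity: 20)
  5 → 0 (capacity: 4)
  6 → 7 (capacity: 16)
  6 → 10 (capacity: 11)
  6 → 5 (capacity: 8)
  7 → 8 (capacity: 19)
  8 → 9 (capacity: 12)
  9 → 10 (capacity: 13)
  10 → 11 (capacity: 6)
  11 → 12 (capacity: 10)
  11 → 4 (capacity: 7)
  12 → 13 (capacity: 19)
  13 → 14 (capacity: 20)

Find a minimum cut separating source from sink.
Min cut value = 8, edges: (0,1)

Min cut value: 8
Partition: S = [0], T = [1, 2, 3, 4, 5, 6, 7, 8, 9, 10, 11, 12, 13, 14]
Cut edges: (0,1)

By max-flow min-cut theorem, max flow = min cut = 8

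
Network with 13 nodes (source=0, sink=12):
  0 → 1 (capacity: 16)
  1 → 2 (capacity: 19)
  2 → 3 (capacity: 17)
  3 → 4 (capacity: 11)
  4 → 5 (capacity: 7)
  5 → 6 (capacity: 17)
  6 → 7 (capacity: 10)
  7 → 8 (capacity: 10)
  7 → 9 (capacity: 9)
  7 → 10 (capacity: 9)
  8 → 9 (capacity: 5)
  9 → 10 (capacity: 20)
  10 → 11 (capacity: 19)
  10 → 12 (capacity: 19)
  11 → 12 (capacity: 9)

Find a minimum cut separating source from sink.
Min cut value = 7, edges: (4,5)

Min cut value: 7
Partition: S = [0, 1, 2, 3, 4], T = [5, 6, 7, 8, 9, 10, 11, 12]
Cut edges: (4,5)

By max-flow min-cut theorem, max flow = min cut = 7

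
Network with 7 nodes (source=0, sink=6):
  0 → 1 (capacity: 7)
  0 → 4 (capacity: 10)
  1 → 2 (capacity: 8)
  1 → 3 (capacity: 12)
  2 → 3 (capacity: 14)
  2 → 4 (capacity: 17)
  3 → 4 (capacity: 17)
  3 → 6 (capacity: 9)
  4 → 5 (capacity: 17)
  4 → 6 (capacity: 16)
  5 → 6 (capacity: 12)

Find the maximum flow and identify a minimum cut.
Max flow = 17, Min cut edges: (0,1), (0,4)

Maximum flow: 17
Minimum cut: (0,1), (0,4)
Partition: S = [0], T = [1, 2, 3, 4, 5, 6]

Max-flow min-cut theorem verified: both equal 17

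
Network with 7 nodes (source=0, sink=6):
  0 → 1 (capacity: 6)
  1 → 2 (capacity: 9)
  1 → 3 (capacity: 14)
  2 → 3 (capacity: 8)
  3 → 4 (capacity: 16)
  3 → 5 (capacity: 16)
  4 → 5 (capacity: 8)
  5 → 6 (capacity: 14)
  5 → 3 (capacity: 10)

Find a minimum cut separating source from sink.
Min cut value = 6, edges: (0,1)

Min cut value: 6
Partition: S = [0], T = [1, 2, 3, 4, 5, 6]
Cut edges: (0,1)

By max-flow min-cut theorem, max flow = min cut = 6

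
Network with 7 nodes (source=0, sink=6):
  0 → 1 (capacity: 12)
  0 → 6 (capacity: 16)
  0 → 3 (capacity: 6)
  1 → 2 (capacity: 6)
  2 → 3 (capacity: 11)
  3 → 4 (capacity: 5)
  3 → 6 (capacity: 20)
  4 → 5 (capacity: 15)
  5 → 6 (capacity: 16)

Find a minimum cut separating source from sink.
Min cut value = 28, edges: (0,6), (0,3), (1,2)

Min cut value: 28
Partition: S = [0, 1], T = [2, 3, 4, 5, 6]
Cut edges: (0,6), (0,3), (1,2)

By max-flow min-cut theorem, max flow = min cut = 28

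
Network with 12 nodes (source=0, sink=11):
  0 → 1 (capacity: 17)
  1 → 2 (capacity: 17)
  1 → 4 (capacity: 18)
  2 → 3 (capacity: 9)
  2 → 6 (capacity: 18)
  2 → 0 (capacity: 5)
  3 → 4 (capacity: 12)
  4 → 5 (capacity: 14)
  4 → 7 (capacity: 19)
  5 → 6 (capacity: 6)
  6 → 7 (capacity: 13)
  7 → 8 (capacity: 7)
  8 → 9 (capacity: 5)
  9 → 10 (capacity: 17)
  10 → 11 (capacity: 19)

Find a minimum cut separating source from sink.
Min cut value = 5, edges: (8,9)

Min cut value: 5
Partition: S = [0, 1, 2, 3, 4, 5, 6, 7, 8], T = [9, 10, 11]
Cut edges: (8,9)

By max-flow min-cut theorem, max flow = min cut = 5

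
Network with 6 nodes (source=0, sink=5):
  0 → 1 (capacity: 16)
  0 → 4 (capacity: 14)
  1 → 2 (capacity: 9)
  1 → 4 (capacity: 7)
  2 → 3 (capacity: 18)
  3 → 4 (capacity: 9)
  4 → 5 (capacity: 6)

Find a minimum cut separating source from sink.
Min cut value = 6, edges: (4,5)

Min cut value: 6
Partition: S = [0, 1, 2, 3, 4], T = [5]
Cut edges: (4,5)

By max-flow min-cut theorem, max flow = min cut = 6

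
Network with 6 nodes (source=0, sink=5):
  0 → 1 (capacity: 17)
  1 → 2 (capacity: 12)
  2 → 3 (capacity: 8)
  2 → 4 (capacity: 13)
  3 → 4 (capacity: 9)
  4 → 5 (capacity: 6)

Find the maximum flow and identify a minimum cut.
Max flow = 6, Min cut edges: (4,5)

Maximum flow: 6
Minimum cut: (4,5)
Partition: S = [0, 1, 2, 3, 4], T = [5]

Max-flow min-cut theorem verified: both equal 6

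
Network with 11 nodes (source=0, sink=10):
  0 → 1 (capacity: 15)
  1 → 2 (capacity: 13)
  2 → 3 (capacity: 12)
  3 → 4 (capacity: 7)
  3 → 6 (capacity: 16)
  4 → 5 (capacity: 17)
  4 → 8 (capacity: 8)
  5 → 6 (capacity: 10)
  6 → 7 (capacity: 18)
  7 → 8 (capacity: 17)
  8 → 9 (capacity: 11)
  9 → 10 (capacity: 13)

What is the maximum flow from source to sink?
Maximum flow = 11

Max flow: 11

Flow assignment:
  0 → 1: 11/15
  1 → 2: 11/13
  2 → 3: 11/12
  3 → 4: 6/7
  3 → 6: 5/16
  4 → 8: 6/8
  6 → 7: 5/18
  7 → 8: 5/17
  8 → 9: 11/11
  9 → 10: 11/13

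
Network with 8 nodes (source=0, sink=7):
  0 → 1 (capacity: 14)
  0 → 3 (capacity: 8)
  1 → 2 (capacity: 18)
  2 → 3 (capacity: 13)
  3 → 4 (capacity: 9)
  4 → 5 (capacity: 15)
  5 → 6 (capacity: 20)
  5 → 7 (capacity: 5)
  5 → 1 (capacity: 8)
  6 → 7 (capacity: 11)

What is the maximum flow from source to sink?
Maximum flow = 9

Max flow: 9

Flow assignment:
  0 → 1: 9/14
  1 → 2: 9/18
  2 → 3: 9/13
  3 → 4: 9/9
  4 → 5: 9/15
  5 → 6: 4/20
  5 → 7: 5/5
  6 → 7: 4/11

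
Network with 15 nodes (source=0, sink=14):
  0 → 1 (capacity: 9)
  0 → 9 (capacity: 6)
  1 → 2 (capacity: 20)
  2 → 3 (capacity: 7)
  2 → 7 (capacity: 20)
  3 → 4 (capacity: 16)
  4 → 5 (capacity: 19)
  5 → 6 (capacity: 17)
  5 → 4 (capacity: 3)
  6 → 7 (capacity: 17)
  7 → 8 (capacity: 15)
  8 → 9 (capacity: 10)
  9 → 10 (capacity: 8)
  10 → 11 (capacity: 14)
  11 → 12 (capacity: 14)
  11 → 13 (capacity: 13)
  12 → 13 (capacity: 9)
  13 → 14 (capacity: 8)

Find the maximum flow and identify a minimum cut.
Max flow = 8, Min cut edges: (13,14)

Maximum flow: 8
Minimum cut: (13,14)
Partition: S = [0, 1, 2, 3, 4, 5, 6, 7, 8, 9, 10, 11, 12, 13], T = [14]

Max-flow min-cut theorem verified: both equal 8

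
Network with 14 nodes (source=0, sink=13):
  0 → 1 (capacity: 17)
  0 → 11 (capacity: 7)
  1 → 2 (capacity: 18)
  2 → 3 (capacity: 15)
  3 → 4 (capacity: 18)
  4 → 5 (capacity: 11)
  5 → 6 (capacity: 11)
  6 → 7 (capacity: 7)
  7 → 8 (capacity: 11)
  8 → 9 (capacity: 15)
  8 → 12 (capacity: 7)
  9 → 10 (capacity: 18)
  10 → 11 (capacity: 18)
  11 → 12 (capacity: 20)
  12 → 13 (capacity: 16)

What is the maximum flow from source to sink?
Maximum flow = 14

Max flow: 14

Flow assignment:
  0 → 1: 7/17
  0 → 11: 7/7
  1 → 2: 7/18
  2 → 3: 7/15
  3 → 4: 7/18
  4 → 5: 7/11
  5 → 6: 7/11
  6 → 7: 7/7
  7 → 8: 7/11
  8 → 12: 7/7
  11 → 12: 7/20
  12 → 13: 14/16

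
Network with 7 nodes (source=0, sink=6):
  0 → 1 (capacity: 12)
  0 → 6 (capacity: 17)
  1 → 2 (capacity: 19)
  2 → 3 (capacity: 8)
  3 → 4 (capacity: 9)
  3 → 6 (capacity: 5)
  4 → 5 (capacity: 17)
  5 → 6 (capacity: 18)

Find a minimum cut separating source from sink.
Min cut value = 25, edges: (0,6), (2,3)

Min cut value: 25
Partition: S = [0, 1, 2], T = [3, 4, 5, 6]
Cut edges: (0,6), (2,3)

By max-flow min-cut theorem, max flow = min cut = 25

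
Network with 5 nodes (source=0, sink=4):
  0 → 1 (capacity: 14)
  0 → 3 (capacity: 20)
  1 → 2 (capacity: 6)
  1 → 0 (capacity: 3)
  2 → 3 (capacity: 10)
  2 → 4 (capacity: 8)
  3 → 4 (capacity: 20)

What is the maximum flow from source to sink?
Maximum flow = 26

Max flow: 26

Flow assignment:
  0 → 1: 6/14
  0 → 3: 20/20
  1 → 2: 6/6
  2 → 4: 6/8
  3 → 4: 20/20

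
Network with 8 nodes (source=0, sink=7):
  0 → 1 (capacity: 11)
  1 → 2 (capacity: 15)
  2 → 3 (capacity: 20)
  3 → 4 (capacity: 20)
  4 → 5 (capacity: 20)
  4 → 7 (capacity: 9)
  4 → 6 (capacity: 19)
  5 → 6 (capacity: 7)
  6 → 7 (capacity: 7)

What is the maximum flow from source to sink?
Maximum flow = 11

Max flow: 11

Flow assignment:
  0 → 1: 11/11
  1 → 2: 11/15
  2 → 3: 11/20
  3 → 4: 11/20
  4 → 7: 9/9
  4 → 6: 2/19
  6 → 7: 2/7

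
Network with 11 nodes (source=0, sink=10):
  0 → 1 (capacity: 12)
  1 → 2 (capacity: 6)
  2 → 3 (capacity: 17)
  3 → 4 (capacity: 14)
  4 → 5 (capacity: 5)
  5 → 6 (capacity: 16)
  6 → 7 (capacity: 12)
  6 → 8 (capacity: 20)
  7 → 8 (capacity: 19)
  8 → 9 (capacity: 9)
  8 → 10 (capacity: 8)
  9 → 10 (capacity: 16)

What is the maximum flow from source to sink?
Maximum flow = 5

Max flow: 5

Flow assignment:
  0 → 1: 5/12
  1 → 2: 5/6
  2 → 3: 5/17
  3 → 4: 5/14
  4 → 5: 5/5
  5 → 6: 5/16
  6 → 8: 5/20
  8 → 10: 5/8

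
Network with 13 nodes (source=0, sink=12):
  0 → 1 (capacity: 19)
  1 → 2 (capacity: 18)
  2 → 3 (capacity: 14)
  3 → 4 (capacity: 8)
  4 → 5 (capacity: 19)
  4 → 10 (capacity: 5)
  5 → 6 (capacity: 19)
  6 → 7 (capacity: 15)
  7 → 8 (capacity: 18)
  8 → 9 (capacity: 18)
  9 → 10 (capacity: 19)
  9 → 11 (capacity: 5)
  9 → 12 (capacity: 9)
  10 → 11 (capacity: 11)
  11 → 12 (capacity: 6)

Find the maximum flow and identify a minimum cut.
Max flow = 8, Min cut edges: (3,4)

Maximum flow: 8
Minimum cut: (3,4)
Partition: S = [0, 1, 2, 3], T = [4, 5, 6, 7, 8, 9, 10, 11, 12]

Max-flow min-cut theorem verified: both equal 8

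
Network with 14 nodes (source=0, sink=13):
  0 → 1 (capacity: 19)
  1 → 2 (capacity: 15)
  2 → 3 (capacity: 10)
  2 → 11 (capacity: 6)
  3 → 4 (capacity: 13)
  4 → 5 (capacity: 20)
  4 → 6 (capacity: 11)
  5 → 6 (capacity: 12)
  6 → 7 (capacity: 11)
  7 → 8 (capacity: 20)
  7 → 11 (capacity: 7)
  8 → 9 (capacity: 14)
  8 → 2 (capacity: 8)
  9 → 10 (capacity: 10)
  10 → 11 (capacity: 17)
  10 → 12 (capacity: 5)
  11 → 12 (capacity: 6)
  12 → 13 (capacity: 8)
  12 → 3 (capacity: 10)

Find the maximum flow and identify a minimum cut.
Max flow = 8, Min cut edges: (12,13)

Maximum flow: 8
Minimum cut: (12,13)
Partition: S = [0, 1, 2, 3, 4, 5, 6, 7, 8, 9, 10, 11, 12], T = [13]

Max-flow min-cut theorem verified: both equal 8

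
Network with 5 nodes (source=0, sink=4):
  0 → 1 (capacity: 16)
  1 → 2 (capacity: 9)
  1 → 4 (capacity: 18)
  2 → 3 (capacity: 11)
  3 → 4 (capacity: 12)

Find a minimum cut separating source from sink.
Min cut value = 16, edges: (0,1)

Min cut value: 16
Partition: S = [0], T = [1, 2, 3, 4]
Cut edges: (0,1)

By max-flow min-cut theorem, max flow = min cut = 16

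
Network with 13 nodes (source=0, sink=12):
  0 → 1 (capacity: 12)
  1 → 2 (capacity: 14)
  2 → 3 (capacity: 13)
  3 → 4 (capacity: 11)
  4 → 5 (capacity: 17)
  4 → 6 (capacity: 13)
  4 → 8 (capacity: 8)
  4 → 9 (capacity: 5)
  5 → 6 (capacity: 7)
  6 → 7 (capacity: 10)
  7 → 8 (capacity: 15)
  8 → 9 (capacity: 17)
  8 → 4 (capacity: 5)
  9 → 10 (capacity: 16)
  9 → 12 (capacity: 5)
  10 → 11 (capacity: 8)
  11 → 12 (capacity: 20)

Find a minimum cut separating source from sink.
Min cut value = 11, edges: (3,4)

Min cut value: 11
Partition: S = [0, 1, 2, 3], T = [4, 5, 6, 7, 8, 9, 10, 11, 12]
Cut edges: (3,4)

By max-flow min-cut theorem, max flow = min cut = 11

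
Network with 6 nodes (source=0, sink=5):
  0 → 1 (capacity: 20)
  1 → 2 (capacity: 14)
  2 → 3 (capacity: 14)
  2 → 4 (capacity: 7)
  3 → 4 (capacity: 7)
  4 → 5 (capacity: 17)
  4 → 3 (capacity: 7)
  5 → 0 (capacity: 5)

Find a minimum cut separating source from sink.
Min cut value = 14, edges: (2,4), (3,4)

Min cut value: 14
Partition: S = [0, 1, 2, 3], T = [4, 5]
Cut edges: (2,4), (3,4)

By max-flow min-cut theorem, max flow = min cut = 14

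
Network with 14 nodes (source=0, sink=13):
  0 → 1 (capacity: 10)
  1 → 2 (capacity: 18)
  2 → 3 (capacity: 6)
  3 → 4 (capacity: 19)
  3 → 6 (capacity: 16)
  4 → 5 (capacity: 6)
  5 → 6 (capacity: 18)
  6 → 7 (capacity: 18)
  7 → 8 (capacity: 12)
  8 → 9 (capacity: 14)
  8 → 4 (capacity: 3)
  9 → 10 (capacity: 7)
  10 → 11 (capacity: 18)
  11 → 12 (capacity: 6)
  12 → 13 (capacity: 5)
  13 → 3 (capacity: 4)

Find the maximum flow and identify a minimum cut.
Max flow = 5, Min cut edges: (12,13)

Maximum flow: 5
Minimum cut: (12,13)
Partition: S = [0, 1, 2, 3, 4, 5, 6, 7, 8, 9, 10, 11, 12], T = [13]

Max-flow min-cut theorem verified: both equal 5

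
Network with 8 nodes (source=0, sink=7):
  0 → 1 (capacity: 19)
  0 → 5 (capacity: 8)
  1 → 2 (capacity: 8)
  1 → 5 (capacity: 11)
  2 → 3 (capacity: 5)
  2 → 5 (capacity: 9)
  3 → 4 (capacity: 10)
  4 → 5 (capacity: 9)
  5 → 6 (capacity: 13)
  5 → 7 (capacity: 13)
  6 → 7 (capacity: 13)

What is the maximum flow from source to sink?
Maximum flow = 26

Max flow: 26

Flow assignment:
  0 → 1: 19/19
  0 → 5: 7/8
  1 → 2: 8/8
  1 → 5: 11/11
  2 → 3: 1/5
  2 → 5: 7/9
  3 → 4: 1/10
  4 → 5: 1/9
  5 → 6: 13/13
  5 → 7: 13/13
  6 → 7: 13/13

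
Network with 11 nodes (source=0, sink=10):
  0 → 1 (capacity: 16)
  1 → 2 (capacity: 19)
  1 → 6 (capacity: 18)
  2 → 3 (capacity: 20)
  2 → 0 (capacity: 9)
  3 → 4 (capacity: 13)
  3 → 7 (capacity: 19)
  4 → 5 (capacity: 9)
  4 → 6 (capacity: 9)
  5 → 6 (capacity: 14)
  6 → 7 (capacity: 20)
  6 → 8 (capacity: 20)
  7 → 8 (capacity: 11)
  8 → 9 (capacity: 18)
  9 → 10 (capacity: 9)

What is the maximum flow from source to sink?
Maximum flow = 9

Max flow: 9

Flow assignment:
  0 → 1: 9/16
  1 → 6: 9/18
  6 → 8: 9/20
  8 → 9: 9/18
  9 → 10: 9/9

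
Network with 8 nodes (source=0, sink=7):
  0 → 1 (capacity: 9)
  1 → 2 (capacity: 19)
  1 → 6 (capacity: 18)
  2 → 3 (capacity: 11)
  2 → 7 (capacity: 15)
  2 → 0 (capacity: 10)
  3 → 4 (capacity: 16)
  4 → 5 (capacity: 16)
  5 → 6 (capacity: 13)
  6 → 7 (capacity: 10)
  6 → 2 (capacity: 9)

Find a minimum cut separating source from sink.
Min cut value = 9, edges: (0,1)

Min cut value: 9
Partition: S = [0], T = [1, 2, 3, 4, 5, 6, 7]
Cut edges: (0,1)

By max-flow min-cut theorem, max flow = min cut = 9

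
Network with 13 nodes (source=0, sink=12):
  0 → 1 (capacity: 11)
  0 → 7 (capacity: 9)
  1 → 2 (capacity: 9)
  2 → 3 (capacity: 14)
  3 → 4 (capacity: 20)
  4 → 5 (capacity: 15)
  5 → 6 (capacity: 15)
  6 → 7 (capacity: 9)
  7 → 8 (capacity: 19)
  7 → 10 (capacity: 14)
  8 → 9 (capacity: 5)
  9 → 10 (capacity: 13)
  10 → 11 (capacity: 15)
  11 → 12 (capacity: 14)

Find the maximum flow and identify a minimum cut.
Max flow = 14, Min cut edges: (11,12)

Maximum flow: 14
Minimum cut: (11,12)
Partition: S = [0, 1, 2, 3, 4, 5, 6, 7, 8, 9, 10, 11], T = [12]

Max-flow min-cut theorem verified: both equal 14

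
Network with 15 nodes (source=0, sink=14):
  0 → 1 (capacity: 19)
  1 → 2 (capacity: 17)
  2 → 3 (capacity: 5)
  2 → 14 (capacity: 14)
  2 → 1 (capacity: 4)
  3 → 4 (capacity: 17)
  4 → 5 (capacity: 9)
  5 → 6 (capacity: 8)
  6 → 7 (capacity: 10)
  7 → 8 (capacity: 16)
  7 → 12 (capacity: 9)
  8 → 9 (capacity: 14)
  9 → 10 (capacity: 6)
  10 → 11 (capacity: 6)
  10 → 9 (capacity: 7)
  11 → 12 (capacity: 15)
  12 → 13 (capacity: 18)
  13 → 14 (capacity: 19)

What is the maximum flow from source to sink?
Maximum flow = 17

Max flow: 17

Flow assignment:
  0 → 1: 17/19
  1 → 2: 17/17
  2 → 3: 3/5
  2 → 14: 14/14
  3 → 4: 3/17
  4 → 5: 3/9
  5 → 6: 3/8
  6 → 7: 3/10
  7 → 12: 3/9
  12 → 13: 3/18
  13 → 14: 3/19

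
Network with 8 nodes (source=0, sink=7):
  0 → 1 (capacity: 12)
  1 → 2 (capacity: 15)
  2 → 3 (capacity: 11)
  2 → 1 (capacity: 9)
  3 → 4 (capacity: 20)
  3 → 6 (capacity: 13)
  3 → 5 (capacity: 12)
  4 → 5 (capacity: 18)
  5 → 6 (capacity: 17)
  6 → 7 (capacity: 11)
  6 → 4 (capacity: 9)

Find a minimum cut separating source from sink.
Min cut value = 11, edges: (6,7)

Min cut value: 11
Partition: S = [0, 1, 2, 3, 4, 5, 6], T = [7]
Cut edges: (6,7)

By max-flow min-cut theorem, max flow = min cut = 11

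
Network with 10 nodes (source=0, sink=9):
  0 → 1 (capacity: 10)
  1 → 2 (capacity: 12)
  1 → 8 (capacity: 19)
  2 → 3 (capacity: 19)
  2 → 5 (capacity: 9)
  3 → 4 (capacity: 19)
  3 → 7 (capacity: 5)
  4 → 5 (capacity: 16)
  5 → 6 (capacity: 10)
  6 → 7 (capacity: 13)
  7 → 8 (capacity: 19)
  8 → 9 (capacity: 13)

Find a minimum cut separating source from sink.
Min cut value = 10, edges: (0,1)

Min cut value: 10
Partition: S = [0], T = [1, 2, 3, 4, 5, 6, 7, 8, 9]
Cut edges: (0,1)

By max-flow min-cut theorem, max flow = min cut = 10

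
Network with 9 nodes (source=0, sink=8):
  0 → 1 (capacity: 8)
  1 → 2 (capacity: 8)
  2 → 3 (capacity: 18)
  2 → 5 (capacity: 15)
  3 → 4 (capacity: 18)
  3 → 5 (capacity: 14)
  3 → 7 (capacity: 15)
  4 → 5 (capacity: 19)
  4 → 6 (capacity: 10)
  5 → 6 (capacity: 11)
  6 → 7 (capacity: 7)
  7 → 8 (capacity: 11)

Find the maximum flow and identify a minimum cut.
Max flow = 8, Min cut edges: (1,2)

Maximum flow: 8
Minimum cut: (1,2)
Partition: S = [0, 1], T = [2, 3, 4, 5, 6, 7, 8]

Max-flow min-cut theorem verified: both equal 8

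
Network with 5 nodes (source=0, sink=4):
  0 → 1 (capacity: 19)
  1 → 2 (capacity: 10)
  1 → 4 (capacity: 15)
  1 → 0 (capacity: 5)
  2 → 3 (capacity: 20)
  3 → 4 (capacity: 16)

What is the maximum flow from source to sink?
Maximum flow = 19

Max flow: 19

Flow assignment:
  0 → 1: 19/19
  1 → 2: 4/10
  1 → 4: 15/15
  2 → 3: 4/20
  3 → 4: 4/16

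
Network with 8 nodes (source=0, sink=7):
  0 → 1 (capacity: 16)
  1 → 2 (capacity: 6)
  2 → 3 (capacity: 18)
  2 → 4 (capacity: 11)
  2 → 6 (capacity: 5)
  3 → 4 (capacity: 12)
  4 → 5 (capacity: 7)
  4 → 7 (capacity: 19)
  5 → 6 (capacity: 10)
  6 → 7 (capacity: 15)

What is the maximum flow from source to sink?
Maximum flow = 6

Max flow: 6

Flow assignment:
  0 → 1: 6/16
  1 → 2: 6/6
  2 → 4: 6/11
  4 → 7: 6/19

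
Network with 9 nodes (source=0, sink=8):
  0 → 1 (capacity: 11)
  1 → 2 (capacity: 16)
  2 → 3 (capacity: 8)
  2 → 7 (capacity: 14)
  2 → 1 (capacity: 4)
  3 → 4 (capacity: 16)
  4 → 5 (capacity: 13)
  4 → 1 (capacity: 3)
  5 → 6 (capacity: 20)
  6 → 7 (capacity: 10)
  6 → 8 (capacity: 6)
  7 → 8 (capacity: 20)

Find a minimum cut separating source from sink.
Min cut value = 11, edges: (0,1)

Min cut value: 11
Partition: S = [0], T = [1, 2, 3, 4, 5, 6, 7, 8]
Cut edges: (0,1)

By max-flow min-cut theorem, max flow = min cut = 11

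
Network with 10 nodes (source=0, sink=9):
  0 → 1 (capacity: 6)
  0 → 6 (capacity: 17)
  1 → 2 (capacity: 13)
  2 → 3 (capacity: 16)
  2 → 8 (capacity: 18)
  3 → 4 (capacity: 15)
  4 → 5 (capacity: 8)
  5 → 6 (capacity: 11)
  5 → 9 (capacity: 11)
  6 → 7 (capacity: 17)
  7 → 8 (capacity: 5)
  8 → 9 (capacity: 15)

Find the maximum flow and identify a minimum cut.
Max flow = 11, Min cut edges: (0,1), (7,8)

Maximum flow: 11
Minimum cut: (0,1), (7,8)
Partition: S = [0, 6, 7], T = [1, 2, 3, 4, 5, 8, 9]

Max-flow min-cut theorem verified: both equal 11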